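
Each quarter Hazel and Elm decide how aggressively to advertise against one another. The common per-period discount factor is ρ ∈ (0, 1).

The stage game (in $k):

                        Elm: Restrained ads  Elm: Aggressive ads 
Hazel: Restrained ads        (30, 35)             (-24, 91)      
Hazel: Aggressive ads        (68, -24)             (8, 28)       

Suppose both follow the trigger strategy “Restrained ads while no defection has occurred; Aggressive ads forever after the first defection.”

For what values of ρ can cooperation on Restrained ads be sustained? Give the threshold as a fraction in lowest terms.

For Hazel: deviation gain 68−30 = 38, per-period punishment loss 30−8 = 22. IC gives ρ ≥ 38/60 = 19/30.
For Elm: gain 56, loss 7 per period, so ρ ≥ 56/63 = 8/9.
The tighter constraint is Elm's, so cooperation needs ρ ≥ 8/9.

8/9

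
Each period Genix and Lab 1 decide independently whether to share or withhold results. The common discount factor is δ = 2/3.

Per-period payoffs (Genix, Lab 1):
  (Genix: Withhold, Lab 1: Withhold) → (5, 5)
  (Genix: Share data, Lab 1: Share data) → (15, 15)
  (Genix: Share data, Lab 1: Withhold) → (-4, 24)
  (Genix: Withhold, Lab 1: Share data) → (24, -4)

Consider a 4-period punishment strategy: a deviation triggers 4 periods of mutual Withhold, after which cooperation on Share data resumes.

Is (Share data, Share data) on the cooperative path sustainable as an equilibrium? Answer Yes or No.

Comparing payoff streams over the 5 periods until play realigns: cooperate → 15(1+δ+…+δ^4); deviate → 24 + 5(δ+…+δ^4).
Cooperation is sustained iff (15−5)(δ+…+δ^4) ≥ 24−15.
δ+…+δ^4 = 2/3·(1−(2/3)^4)/(1−2/3) = 1.6049, and (24−15)/(15−5) = 0.9000.
1.6049 ≥ 0.9000, so cooperation is sustainable.

Yes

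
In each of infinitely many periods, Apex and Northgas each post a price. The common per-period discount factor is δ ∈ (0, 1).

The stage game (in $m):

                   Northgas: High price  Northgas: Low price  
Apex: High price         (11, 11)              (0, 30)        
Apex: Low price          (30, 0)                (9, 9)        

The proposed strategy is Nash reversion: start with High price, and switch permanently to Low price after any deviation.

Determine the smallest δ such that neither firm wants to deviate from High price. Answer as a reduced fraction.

Cooperation forever yields 11 each period: 11/(1−δ).
Deviating yields 30 once, then 9 forever: 30 + 9δ/(1−δ).
No profitable deviation requires 11/(1−δ) ≥ 30 + 9δ/(1−δ).
Multiplying by (1−δ): 11 ≥ 30(1−δ) + 9δ = 30 − 21δ.
So 21δ ≥ 19, i.e. δ ≥ 19/21.

19/21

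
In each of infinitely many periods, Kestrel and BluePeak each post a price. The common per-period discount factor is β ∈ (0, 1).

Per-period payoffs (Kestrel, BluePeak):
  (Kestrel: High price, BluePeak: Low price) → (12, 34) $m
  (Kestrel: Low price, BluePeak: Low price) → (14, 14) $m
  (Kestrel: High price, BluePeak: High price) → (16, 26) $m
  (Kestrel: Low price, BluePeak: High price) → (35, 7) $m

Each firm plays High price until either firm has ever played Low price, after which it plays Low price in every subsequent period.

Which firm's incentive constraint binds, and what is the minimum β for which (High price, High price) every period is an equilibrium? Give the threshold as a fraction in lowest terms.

Kestrel: cooperation gives 16 each period; deviation gives 35 once then 14 forever.
  16/(1−β) ≥ 35 + 14β/(1−β) ⇒ β ≥ 19/21.
BluePeak: cooperation gives 26 each period; deviation gives 34 once then 14 forever.
  β ≥ 8/20 = 2/5.
Both must hold, so the binding constraint is Kestrel's: β ≥ 19/21.

Kestrel; β ≥ 19/21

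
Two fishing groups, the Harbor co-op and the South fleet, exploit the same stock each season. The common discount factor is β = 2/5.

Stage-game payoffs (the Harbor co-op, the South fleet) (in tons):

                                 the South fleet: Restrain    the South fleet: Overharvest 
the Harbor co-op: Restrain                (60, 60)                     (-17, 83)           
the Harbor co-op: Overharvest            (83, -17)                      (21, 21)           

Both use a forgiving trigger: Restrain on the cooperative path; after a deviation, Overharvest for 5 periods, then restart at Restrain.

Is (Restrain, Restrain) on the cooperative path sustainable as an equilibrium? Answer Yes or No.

IC: β+…+β^5 ≥ (83−60)/(60−21) = 23/39.
At β = 2/5: partial sum = 0.6598 ≥ 0.5897. Cooperation sustainable.

Yes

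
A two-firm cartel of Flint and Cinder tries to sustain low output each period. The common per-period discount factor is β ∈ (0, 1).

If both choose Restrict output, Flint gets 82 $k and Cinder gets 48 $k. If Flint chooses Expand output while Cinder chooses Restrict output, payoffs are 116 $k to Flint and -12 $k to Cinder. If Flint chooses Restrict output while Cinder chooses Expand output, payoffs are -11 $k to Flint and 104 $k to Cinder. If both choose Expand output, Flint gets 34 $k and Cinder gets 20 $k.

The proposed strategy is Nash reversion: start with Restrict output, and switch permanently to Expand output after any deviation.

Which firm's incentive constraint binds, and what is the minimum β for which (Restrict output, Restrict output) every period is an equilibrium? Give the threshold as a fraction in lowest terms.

Cinder; β ≥ 2/3

Flint: cooperation gives 82 each period; deviation gives 116 once then 34 forever.
  82/(1−β) ≥ 116 + 34β/(1−β) ⇒ β ≥ 34/82 = 17/41.
Cinder: cooperation gives 48 each period; deviation gives 104 once then 20 forever.
  β ≥ 56/84 = 2/3.
Both must hold, so the binding constraint is Cinder's: β ≥ 2/3.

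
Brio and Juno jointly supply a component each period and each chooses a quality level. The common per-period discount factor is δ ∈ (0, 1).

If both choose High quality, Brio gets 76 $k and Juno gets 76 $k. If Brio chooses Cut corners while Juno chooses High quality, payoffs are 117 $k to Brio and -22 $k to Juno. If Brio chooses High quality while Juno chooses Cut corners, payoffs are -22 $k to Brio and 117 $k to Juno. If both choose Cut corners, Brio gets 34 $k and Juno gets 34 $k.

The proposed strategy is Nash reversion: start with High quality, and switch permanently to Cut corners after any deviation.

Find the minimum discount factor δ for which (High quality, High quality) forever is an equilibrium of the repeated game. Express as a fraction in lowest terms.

One-period gain from deviating is 117 − 76 = 41. The loss is 76 − 34 = 42 in every subsequent period, with present value 42·δ/(1−δ).
Deviation is unprofitable when 42·δ/(1−δ) ≥ 41, i.e. δ/(1−δ) ≥ 41/42.
Equivalently δ ≥ 41/(41+42) = 41/83.

41/83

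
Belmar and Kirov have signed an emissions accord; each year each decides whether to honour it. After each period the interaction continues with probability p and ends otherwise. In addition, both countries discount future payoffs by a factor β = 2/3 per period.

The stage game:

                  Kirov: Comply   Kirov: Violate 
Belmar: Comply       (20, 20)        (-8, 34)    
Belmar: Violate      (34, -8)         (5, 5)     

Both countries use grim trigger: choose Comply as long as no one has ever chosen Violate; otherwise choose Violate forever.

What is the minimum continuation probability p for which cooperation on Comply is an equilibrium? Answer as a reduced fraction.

Expected continuation weight on next period's payoff is β·p = 2/3·p, which plays the role of the discount factor.
Cooperation requires 2/3·p ≥ (34−20)/(34−5) = 14/29, hence p ≥ 21/29.

21/29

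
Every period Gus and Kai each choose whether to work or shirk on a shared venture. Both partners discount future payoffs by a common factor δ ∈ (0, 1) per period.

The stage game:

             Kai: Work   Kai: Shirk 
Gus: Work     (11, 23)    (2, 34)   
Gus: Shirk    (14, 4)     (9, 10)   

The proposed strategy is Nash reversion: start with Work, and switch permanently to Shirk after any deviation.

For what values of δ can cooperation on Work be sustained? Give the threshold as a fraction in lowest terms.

3/5

For Gus: deviation gain 14−11 = 3, per-period punishment loss 11−9 = 2. IC gives δ ≥ 3/5.
For Kai: gain 11, loss 13 per period, so δ ≥ 11/24.
The tighter constraint is Gus's, so cooperation needs δ ≥ 3/5.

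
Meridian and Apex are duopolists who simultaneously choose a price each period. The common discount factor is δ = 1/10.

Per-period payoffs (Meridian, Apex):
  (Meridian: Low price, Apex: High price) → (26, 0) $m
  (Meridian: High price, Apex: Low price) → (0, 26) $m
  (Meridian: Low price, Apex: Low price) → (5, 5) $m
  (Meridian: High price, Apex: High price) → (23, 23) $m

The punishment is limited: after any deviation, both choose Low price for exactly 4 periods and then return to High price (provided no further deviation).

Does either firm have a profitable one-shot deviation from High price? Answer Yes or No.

Yes

A one-shot deviation gives 26 now, then 5 for 4 periods, then back to 23.
Gain from deviating: (26−23) today; loss: (23−5) in each of the next 4 periods.
No-deviation condition: (23−5)(δ+…+δ^4) ≥ 26−23, i.e. δ+…+δ^4 ≥ 1/6.
At δ = 1/10: δ+…+δ^4 = 0.1111 < 0.1667.
So cooperation is not sustainable.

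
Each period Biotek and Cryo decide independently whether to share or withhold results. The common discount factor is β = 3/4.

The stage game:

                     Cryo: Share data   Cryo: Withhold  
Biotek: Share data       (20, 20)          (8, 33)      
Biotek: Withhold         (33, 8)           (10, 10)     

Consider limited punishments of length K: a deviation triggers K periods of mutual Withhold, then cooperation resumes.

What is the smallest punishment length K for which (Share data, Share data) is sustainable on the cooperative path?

2

Need Σ_{k=1}^{K} β^k ≥ (33−20)/(20−10) = 1.3000 at β = 3/4.
At K = 1 the sum is 0.7500 < 1.3000; at K = 2 it is 1.3125 ≥ 1.3000.
So the minimum punishment length is K = 2.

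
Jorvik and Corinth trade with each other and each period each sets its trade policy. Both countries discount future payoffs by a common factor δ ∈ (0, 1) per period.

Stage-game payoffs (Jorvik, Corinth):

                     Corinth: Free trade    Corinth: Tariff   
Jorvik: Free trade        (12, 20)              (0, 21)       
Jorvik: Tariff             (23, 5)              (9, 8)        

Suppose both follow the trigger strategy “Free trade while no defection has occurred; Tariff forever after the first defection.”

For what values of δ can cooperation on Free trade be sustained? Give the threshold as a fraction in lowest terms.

11/14

Jorvik: cooperation gives 12 each period; deviation gives 23 once then 9 forever.
  12/(1−δ) ≥ 23 + 9δ/(1−δ) ⇒ δ ≥ 11/14.
Corinth: cooperation gives 20 each period; deviation gives 21 once then 8 forever.
  δ ≥ 1/13.
Both must hold, so the binding constraint is Jorvik's: δ ≥ 11/14.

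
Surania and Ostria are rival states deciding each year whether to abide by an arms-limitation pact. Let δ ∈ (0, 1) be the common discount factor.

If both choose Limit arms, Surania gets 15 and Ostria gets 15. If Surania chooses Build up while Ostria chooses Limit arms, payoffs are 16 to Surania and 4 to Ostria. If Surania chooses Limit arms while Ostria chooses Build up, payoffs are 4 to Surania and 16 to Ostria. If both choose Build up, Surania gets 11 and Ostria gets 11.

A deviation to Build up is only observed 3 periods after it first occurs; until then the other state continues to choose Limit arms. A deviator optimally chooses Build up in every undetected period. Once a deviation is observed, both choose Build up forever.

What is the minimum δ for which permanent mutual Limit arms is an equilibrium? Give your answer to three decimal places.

The best deviation is to choose Build up for all 3 undetected periods, earning 16 each, then 11 forever once detected.
Deviation value: 16(1−δ^3)/(1−δ) + 11δ^3/(1−δ); cooperation value: 15/(1−δ).
IC: 15 ≥ 16(1−δ^3) + 11δ^3 = 16 − 5δ^3.
So δ^3 ≥ 1/5, giving δ ≥ (1/5)^(1/3) ≈ 0.585.

0.585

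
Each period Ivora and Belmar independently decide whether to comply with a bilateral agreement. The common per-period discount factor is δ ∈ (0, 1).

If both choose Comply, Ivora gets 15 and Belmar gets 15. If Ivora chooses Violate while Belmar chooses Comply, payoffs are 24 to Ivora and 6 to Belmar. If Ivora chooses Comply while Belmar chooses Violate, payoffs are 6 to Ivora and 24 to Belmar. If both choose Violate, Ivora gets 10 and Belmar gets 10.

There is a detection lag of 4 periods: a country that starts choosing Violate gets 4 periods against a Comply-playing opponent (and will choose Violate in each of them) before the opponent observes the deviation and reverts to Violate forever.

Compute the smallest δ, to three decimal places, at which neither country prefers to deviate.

0.895

Deviating for the 4 undetected periods gains 24−15 = 9 per period over cooperation, then loses 15−10 = 5 per period forever once punishment starts.
Gain: 9(1 + δ + … + δ^3); loss: 5·δ^4/(1−δ).
No profitable deviation ⇔ 9(1−δ^4) ≤ 5·δ^4, i.e. δ^4 ≥ 9/(9+5) = 9/14.
Hence δ ≥ (9/14)^(1/4) ≈ 0.895.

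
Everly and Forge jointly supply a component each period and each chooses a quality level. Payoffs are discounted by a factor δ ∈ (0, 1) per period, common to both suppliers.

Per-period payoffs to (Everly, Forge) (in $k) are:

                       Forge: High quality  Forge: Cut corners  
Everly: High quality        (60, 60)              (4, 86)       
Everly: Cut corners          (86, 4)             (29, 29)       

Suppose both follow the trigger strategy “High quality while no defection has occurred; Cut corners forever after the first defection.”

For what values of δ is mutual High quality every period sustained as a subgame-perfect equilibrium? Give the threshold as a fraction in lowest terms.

Under grim trigger the critical discount factor is (T−C)/(T−P) with T = 86, C = 60, P = 29.
δ* = (86−60)/(86−29) = 26/57.

26/57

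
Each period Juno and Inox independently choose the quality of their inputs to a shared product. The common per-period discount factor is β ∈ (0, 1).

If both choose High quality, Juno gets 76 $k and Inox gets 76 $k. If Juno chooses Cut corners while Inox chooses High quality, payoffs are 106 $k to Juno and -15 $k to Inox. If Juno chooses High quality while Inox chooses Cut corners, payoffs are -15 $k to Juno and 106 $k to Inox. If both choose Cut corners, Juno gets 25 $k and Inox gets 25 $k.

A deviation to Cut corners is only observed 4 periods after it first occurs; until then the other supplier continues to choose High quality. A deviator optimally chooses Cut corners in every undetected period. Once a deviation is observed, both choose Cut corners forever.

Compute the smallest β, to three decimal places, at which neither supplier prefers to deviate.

Deviating for the 4 undetected periods gains 106−76 = 30 per period over cooperation, then loses 76−25 = 51 per period forever once punishment starts.
Gain: 30(1 + β + … + β^3); loss: 51·β^4/(1−β).
No profitable deviation ⇔ 30(1−β^4) ≤ 51·β^4, i.e. β^4 ≥ 30/(30+51) = 10/27.
Hence β ≥ (10/27)^(1/4) ≈ 0.780.

0.780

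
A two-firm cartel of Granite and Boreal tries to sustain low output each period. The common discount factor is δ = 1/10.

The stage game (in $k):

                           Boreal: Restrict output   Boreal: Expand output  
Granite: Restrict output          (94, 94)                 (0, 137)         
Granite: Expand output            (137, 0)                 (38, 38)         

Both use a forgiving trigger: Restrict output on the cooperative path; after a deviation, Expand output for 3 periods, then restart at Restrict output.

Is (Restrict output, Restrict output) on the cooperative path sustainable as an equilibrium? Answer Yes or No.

No

Comparing payoff streams over the 4 periods until play realigns: cooperate → 94(1+δ+…+δ^3); deviate → 137 + 38(δ+…+δ^3).
Cooperation is sustained iff (94−38)(δ+…+δ^3) ≥ 137−94.
δ+…+δ^3 = 1/10·(1−(1/10)^3)/(1−1/10) = 0.1110, and (137−94)/(94−38) = 0.7679.
0.1110 < 0.7679, so cooperation is not sustainable.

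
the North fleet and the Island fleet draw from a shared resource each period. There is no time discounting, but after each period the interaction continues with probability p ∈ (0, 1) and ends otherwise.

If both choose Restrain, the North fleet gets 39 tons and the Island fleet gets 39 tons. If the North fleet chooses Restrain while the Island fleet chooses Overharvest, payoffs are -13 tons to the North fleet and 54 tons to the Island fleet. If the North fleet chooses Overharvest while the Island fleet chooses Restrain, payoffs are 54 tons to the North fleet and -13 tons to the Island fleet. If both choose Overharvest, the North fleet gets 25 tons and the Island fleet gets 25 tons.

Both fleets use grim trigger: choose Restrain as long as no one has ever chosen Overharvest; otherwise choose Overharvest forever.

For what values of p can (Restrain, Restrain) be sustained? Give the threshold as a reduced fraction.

15/29

Expected cooperation value is 39 + p·39 + p²·39 + … = 39/(1−p); deviation gives 54 + p·25/(1−p).
39 ≥ 54(1−p) + 25p ⇒ 29p ≥ 15 ⇒ p ≥ 15/29.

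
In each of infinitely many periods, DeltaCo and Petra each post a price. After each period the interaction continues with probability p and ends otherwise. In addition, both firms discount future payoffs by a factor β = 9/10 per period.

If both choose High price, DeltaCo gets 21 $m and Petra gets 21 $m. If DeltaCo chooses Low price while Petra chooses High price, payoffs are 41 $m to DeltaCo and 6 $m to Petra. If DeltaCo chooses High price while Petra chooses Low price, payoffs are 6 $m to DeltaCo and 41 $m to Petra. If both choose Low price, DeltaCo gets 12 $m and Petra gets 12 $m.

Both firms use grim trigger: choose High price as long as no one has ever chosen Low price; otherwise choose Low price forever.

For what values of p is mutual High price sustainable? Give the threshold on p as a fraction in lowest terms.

200/261

Expected continuation weight on next period's payoff is β·p = 9/10·p, which plays the role of the discount factor.
Cooperation requires 9/10·p ≥ (41−21)/(41−12) = 20/29, hence p ≥ 200/261.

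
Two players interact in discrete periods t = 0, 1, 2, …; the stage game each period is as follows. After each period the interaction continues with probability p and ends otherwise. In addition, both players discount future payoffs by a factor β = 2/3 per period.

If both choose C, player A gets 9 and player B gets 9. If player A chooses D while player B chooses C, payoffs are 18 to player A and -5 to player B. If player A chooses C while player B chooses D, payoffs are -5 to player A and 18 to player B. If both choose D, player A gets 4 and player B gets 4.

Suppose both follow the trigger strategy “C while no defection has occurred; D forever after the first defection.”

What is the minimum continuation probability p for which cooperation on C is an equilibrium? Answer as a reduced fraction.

Expected continuation weight on next period's payoff is β·p = 2/3·p, which plays the role of the discount factor.
Cooperation requires 2/3·p ≥ (18−9)/(18−4) = 9/14, hence p ≥ 27/28.

27/28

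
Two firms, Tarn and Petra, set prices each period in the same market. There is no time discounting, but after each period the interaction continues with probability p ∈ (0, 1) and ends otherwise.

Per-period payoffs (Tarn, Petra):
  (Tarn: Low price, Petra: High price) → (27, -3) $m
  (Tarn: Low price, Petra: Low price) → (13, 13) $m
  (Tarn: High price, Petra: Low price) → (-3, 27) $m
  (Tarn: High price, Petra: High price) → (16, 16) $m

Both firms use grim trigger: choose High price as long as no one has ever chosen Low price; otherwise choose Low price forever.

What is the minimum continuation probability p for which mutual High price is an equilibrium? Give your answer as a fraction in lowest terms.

11/14

Expected cooperation value is 16 + p·16 + p²·16 + … = 16/(1−p); deviation gives 27 + p·13/(1−p).
16 ≥ 27(1−p) + 13p ⇒ 14p ≥ 11 ⇒ p ≥ 11/14.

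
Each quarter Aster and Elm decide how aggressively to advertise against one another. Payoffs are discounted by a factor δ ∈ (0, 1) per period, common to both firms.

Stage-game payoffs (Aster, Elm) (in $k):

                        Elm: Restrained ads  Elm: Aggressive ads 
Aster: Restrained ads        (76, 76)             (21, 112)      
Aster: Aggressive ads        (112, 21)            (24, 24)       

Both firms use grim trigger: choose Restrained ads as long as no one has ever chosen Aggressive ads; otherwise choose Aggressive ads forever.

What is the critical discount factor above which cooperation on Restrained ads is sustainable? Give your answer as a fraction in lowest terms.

9/22

76/(1−δ) ≥ 112 + 24δ/(1−δ)
76 ≥ 112 − 88δ
δ ≥ 36/88 = 9/22.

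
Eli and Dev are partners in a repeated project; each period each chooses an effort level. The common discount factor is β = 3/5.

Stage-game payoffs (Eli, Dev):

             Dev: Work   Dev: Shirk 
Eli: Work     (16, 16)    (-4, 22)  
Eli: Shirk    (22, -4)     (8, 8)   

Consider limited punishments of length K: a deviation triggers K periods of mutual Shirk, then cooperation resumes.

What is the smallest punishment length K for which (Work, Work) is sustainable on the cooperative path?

2

IC: β(1−β^K)/(1−β) ≥ (22−16)/(16−8) = 3/4.
With β = 3/5: need 1 − β^K ≥ 3/4·(1−3/5)/(3/5), i.e. β^K ≤ 0.5000.
Since (3/5)^1 = 0.6000 and (3/5)^2 = 0.3600, the smallest such K is 2.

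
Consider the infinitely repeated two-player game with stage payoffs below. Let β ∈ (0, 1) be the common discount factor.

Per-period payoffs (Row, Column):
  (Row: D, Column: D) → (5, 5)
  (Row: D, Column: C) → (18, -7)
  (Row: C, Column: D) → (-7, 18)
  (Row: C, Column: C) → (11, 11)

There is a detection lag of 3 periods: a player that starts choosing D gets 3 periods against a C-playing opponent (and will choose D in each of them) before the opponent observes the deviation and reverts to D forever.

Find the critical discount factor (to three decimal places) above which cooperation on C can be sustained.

The best deviation is to choose D for all 3 undetected periods, earning 18 each, then 5 forever once detected.
Deviation value: 18(1−β^3)/(1−β) + 5β^3/(1−β); cooperation value: 11/(1−β).
IC: 11 ≥ 18(1−β^3) + 5β^3 = 18 − 13β^3.
So β^3 ≥ 7/13, giving β ≥ (7/13)^(1/3) ≈ 0.814.

0.814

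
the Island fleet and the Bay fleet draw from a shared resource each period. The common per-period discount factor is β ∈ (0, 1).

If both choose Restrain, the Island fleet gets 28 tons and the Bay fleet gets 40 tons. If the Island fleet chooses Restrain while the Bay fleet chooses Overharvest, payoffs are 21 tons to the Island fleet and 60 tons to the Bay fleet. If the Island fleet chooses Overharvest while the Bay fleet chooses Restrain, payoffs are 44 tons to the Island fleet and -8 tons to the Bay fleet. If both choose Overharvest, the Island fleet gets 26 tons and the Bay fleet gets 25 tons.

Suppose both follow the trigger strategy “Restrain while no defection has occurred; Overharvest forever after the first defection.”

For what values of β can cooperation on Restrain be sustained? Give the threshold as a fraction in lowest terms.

For the Island fleet: deviation gain 44−28 = 16, per-period punishment loss 28−26 = 2. IC gives β ≥ 16/18 = 8/9.
For the Bay fleet: gain 20, loss 15 per period, so β ≥ 20/35 = 4/7.
The tighter constraint is the Island fleet's, so cooperation needs β ≥ 8/9.

8/9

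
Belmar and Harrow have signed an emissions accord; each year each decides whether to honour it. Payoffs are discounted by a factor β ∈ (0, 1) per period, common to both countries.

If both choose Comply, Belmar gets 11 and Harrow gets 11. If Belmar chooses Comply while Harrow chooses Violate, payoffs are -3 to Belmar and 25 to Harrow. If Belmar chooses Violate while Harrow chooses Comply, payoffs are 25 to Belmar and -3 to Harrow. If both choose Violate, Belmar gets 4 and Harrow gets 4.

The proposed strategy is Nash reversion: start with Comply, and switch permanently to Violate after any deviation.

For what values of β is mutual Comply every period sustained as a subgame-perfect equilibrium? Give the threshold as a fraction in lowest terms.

11/(1−β) ≥ 25 + 4β/(1−β)
11 ≥ 25 − 21β
β ≥ 14/21 = 2/3.

2/3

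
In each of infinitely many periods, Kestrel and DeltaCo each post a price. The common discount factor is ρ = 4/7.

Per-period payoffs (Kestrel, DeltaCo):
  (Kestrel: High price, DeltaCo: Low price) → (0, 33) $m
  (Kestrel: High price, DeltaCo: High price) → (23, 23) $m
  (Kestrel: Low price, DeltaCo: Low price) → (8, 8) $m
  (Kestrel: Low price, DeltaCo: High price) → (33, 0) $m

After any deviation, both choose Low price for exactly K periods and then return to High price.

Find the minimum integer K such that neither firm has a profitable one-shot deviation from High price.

No profitable deviation requires (23−8)(ρ+…+ρ^K) ≥ 33−23, i.e. ρ+…+ρ^K ≥ 2/3 ≈ 0.6667.
With ρ = 4/7, the partial sums are K=1: 0.5714, K=2: 0.8980.
K = 2 is the first length at which the sum reaches 0.6667.

2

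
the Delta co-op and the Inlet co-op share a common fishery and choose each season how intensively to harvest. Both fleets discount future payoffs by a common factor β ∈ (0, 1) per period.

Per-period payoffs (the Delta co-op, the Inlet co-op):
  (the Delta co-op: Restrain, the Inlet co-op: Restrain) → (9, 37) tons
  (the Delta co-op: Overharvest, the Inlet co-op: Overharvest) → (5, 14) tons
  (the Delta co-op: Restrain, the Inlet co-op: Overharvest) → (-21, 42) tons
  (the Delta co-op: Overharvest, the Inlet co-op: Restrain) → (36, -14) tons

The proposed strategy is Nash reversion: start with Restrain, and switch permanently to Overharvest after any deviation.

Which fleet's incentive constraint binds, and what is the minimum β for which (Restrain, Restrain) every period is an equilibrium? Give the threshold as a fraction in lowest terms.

the Delta co-op; β ≥ 27/31

the Delta co-op's threshold: (36−9)/(36−5) = 27/31.
the Inlet co-op's threshold: (42−37)/(42−14) = 5/28.
27/31 > 5/28, so the Delta co-op binds and β* = 27/31.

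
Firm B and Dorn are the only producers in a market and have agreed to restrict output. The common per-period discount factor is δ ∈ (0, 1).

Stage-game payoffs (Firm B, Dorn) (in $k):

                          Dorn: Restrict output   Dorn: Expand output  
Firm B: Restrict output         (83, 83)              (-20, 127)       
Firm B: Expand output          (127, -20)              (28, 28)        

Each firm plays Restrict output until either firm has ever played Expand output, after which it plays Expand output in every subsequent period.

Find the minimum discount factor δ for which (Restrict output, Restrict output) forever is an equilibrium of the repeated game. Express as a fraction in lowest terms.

4/9

Under grim trigger the critical discount factor is (T−C)/(T−P) with T = 127, C = 83, P = 28.
δ* = (127−83)/(127−28) = 44/99 = 4/9.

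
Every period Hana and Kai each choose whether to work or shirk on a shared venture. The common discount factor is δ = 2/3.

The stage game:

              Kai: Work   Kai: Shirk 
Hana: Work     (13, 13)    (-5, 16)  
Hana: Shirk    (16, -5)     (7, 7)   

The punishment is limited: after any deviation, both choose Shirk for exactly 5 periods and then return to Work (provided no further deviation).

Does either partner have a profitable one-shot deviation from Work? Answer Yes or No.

No

A one-shot deviation gives 16 now, then 7 for 5 periods, then back to 13.
Gain from deviating: (16−13) today; loss: (13−7) in each of the next 5 periods.
No-deviation condition: (13−7)(δ+…+δ^5) ≥ 16−13, i.e. δ+…+δ^5 ≥ 1/2.
At δ = 2/3: δ+…+δ^5 = 1.7366 ≥ 0.5000.
So cooperation is sustainable.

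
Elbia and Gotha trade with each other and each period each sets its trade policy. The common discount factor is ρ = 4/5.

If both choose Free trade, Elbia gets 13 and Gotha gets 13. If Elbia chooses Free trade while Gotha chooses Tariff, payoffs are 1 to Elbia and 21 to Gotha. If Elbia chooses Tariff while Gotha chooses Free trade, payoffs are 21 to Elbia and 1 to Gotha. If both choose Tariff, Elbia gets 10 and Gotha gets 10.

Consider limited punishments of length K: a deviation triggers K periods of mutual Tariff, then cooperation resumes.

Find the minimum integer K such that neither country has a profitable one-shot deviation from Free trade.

IC: ρ(1−ρ^K)/(1−ρ) ≥ (21−13)/(13−10) = 8/3.
With ρ = 4/5: need 1 − ρ^K ≥ 8/3·(1−4/5)/(4/5), i.e. ρ^K ≤ 0.3333.
Since (4/5)^4 = 0.4096 and (4/5)^5 = 0.3277, the smallest such K is 5.

5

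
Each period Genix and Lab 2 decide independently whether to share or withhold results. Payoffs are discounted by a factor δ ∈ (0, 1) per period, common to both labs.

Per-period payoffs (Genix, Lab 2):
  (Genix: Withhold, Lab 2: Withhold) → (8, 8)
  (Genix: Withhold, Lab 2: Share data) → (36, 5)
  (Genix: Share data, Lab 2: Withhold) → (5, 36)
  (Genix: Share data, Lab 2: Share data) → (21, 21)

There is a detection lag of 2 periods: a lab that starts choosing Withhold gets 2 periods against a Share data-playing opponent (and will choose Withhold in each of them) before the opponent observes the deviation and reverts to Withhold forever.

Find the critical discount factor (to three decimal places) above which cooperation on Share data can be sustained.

A deviator earns 36 for 2 periods, then 8 forever; cooperating earns 21 forever. Multiplying the IC by (1−δ):
21 ≥ 36(1−δ^2) + 8δ^2, so 28·δ^2 ≥ 15 and δ^2 ≥ 15/28.
δ ≥ (15/28)^(1/2) ≈ 0.732.

0.732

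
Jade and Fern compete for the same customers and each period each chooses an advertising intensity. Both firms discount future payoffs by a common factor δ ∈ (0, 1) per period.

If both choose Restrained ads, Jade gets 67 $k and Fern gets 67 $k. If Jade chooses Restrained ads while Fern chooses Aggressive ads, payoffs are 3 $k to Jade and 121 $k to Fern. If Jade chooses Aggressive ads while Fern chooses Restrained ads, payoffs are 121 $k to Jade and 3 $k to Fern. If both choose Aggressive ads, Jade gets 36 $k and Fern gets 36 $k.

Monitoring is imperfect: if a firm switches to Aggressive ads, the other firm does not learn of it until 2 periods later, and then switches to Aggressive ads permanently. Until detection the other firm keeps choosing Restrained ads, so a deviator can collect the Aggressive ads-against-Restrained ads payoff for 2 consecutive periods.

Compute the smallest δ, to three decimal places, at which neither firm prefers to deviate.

Deviating for the 2 undetected periods gains 121−67 = 54 per period over cooperation, then loses 67−36 = 31 per period forever once punishment starts.
Gain: 54(1 + δ + … + δ^1); loss: 31·δ^2/(1−δ).
No profitable deviation ⇔ 54(1−δ^2) ≤ 31·δ^2, i.e. δ^2 ≥ 54/(54+31) = 54/85.
Hence δ ≥ (54/85)^(1/2) ≈ 0.797.

0.797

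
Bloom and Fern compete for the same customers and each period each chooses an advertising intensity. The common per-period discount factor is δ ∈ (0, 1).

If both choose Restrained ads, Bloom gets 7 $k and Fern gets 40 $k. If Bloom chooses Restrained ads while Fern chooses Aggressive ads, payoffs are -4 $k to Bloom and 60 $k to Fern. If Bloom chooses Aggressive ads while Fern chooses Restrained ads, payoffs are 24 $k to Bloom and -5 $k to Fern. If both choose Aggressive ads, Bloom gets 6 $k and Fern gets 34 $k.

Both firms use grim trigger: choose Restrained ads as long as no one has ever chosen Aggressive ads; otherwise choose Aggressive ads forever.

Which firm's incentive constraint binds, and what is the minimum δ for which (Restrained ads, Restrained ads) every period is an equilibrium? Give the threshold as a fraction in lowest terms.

Bloom; δ ≥ 17/18

Bloom: cooperation gives 7 each period; deviation gives 24 once then 6 forever.
  7/(1−δ) ≥ 24 + 6δ/(1−δ) ⇒ δ ≥ 17/18.
Fern: cooperation gives 40 each period; deviation gives 60 once then 34 forever.
  δ ≥ 20/26 = 10/13.
Both must hold, so the binding constraint is Bloom's: δ ≥ 17/18.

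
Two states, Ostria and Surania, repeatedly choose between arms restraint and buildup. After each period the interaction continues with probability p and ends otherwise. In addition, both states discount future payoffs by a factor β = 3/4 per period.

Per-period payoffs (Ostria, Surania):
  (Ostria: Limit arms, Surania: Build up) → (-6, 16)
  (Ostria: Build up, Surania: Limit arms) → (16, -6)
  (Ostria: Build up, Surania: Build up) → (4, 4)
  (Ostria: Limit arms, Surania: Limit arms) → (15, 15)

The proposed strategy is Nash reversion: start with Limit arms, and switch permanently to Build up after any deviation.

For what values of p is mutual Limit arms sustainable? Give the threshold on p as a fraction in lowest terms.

With continuation probability p and discount β, the effective per-period discount factor is βp.
Grim-trigger IC: βp ≥ (16−15)/(16−4) = 1/12.
So p ≥ (1/12)/(3/4) = 1/9.

1/9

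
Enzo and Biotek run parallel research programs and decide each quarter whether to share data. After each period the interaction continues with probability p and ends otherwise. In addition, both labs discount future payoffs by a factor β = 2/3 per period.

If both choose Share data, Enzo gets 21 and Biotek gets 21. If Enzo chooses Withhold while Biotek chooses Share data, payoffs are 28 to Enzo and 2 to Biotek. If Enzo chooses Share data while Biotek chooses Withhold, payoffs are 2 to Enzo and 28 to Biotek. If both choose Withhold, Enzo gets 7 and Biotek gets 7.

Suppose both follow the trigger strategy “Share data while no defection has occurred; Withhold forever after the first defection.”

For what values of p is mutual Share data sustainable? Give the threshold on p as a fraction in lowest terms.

Expected continuation weight on next period's payoff is β·p = 2/3·p, which plays the role of the discount factor.
Cooperation requires 2/3·p ≥ (28−21)/(28−7) = 1/3, hence p ≥ 1/2.

1/2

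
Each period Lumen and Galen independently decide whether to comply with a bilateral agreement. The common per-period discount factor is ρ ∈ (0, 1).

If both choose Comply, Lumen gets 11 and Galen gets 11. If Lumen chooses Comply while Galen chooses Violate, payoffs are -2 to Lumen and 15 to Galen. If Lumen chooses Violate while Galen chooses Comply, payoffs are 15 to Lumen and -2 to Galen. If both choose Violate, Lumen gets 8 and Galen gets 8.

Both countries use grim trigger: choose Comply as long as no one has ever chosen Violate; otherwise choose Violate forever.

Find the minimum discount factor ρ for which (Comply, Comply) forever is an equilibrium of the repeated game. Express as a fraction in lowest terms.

One-period gain from deviating is 15 − 11 = 4. The loss is 11 − 8 = 3 in every subsequent period, with present value 3·ρ/(1−ρ).
Deviation is unprofitable when 3·ρ/(1−ρ) ≥ 4, i.e. ρ/(1−ρ) ≥ 4/3.
Equivalently ρ ≥ 4/(4+3) = 4/7.

4/7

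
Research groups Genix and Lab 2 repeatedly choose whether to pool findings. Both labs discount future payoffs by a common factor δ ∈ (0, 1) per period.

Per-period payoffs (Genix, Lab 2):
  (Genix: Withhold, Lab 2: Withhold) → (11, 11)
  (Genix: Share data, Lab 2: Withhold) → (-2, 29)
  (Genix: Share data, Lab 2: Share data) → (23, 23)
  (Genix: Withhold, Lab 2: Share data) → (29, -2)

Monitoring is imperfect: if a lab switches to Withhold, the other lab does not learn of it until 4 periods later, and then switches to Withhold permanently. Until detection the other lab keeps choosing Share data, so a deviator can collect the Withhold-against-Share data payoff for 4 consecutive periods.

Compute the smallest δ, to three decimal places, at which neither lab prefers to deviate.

0.760

Deviating for the 4 undetected periods gains 29−23 = 6 per period over cooperation, then loses 23−11 = 12 per period forever once punishment starts.
Gain: 6(1 + δ + … + δ^3); loss: 12·δ^4/(1−δ).
No profitable deviation ⇔ 6(1−δ^4) ≤ 12·δ^4, i.e. δ^4 ≥ 6/(6+12) = 1/3.
Hence δ ≥ (1/3)^(1/4) ≈ 0.760.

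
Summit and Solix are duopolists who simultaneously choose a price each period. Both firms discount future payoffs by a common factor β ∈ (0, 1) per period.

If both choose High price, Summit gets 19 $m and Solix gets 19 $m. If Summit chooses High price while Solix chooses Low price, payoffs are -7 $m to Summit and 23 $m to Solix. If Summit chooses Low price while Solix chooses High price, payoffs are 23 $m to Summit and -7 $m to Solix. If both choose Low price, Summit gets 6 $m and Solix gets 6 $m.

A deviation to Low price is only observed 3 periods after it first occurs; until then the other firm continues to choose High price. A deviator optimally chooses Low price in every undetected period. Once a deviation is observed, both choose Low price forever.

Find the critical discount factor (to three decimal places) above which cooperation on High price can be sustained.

Deviating for the 3 undetected periods gains 23−19 = 4 per period over cooperation, then loses 19−6 = 13 per period forever once punishment starts.
Gain: 4(1 + β + … + β^2); loss: 13·β^3/(1−β).
No profitable deviation ⇔ 4(1−β^3) ≤ 13·β^3, i.e. β^3 ≥ 4/(4+13) = 4/17.
Hence β ≥ (4/17)^(1/3) ≈ 0.617.

0.617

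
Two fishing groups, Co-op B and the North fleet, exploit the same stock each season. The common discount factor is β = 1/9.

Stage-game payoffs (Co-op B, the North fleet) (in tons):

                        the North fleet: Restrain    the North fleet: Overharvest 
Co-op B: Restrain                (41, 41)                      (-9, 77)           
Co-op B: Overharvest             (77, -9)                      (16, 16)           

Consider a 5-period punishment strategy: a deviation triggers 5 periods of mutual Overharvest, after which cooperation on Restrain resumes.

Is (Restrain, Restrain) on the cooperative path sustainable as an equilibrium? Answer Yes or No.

No

Comparing payoff streams over the 6 periods until play realigns: cooperate → 41(1+β+…+β^5); deviate → 77 + 16(β+…+β^5).
Cooperation is sustained iff (41−16)(β+…+β^5) ≥ 77−41.
β+…+β^5 = 1/9·(1−(1/9)^5)/(1−1/9) = 0.1250, and (77−41)/(41−16) = 1.4400.
0.1250 < 1.4400, so cooperation is not sustainable.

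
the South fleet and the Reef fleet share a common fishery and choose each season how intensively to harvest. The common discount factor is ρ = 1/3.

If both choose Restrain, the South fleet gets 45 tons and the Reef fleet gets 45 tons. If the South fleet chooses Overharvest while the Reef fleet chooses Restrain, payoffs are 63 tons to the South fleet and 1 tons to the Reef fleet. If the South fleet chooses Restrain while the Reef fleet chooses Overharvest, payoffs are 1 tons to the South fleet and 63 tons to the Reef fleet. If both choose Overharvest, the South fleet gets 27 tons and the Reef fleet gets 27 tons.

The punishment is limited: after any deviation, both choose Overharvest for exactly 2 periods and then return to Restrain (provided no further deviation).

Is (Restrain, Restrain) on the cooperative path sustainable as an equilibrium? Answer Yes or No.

No

IC: ρ+…+ρ^2 ≥ (63−45)/(45−27) = 1.
At ρ = 1/3: partial sum = 0.4444 < 1.0000. Cooperation not sustainable.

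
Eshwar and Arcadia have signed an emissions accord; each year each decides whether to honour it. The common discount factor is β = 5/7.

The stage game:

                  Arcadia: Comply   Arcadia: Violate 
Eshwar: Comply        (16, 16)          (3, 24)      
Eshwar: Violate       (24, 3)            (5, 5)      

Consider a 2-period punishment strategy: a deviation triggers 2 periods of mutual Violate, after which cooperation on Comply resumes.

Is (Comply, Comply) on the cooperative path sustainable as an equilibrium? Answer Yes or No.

Comparing payoff streams over the 3 periods until play realigns: cooperate → 16(1+β+…+β^2); deviate → 24 + 5(β+…+β^2).
Cooperation is sustained iff (16−5)(β+…+β^2) ≥ 24−16.
β+…+β^2 = 5/7·(1−(5/7)^2)/(1−5/7) = 1.2245, and (24−16)/(16−5) = 0.7273.
1.2245 ≥ 0.7273, so cooperation is sustainable.

Yes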